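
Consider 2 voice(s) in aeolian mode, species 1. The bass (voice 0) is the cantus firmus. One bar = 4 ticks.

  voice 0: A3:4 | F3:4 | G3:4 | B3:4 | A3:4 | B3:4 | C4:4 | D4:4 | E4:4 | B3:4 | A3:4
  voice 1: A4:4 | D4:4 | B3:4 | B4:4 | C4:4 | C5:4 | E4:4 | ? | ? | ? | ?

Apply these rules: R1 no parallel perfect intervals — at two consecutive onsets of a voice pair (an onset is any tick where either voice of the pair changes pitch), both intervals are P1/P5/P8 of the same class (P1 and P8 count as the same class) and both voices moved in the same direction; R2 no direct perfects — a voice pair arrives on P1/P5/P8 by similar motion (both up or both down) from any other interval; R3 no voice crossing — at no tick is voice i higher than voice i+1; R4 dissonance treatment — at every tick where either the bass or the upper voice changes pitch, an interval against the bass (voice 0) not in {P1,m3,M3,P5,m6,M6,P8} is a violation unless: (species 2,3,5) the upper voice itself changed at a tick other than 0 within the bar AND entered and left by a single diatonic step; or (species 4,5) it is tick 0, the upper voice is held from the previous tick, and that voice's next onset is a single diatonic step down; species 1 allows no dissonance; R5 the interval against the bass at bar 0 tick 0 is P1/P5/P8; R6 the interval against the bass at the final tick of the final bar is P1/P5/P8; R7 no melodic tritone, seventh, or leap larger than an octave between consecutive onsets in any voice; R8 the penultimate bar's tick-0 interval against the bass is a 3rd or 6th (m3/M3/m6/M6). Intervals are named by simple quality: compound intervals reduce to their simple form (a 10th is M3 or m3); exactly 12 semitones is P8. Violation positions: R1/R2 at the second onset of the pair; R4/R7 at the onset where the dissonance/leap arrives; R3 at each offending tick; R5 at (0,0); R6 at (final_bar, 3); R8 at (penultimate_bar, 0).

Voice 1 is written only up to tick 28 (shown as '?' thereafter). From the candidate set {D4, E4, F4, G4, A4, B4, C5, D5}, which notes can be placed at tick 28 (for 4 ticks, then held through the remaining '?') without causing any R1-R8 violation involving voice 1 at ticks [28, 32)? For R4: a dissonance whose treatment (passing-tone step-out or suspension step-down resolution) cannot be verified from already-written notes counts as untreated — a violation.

{B4, D4, F4}

D4: legal
E4: violates R4
F4: legal
G4: violates R4
A4: violates R2
B4: legal
C5: violates R4
D5: violates R2,R7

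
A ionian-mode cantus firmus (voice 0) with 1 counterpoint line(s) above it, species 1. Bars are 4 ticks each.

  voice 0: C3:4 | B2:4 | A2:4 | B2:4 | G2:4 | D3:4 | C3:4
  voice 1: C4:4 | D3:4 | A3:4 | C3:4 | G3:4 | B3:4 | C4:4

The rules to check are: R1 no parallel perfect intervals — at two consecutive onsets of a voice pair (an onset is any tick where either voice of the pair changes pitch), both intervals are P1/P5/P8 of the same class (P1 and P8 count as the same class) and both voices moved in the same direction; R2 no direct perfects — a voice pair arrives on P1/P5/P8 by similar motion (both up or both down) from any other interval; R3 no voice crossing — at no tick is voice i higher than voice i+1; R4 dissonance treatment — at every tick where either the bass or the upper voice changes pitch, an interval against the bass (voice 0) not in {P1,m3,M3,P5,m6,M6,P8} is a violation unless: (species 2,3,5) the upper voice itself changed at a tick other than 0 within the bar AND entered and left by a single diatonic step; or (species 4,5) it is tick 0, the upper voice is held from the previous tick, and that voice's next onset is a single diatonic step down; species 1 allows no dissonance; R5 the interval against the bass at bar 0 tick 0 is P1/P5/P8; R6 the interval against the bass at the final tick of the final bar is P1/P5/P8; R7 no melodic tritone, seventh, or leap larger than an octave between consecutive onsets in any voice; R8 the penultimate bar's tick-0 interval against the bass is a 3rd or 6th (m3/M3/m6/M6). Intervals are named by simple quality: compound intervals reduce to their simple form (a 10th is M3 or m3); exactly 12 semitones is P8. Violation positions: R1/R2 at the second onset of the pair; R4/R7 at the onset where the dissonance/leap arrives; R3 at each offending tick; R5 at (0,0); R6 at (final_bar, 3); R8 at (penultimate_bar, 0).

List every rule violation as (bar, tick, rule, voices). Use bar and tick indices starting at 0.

bar 0: v0=C3 v1=C4 downbeat P8
bar 1: v0=B2 v1=D3 downbeat m3
bar 2: v0=A2 v1=A3 downbeat P8
bar 3: v0=B2 v1=C3 downbeat m2
bar 4: v0=G2 v1=G3 downbeat P8
bar 5: v0=D3 v1=B3 downbeat M6
bar 6: v0=C3 v1=C4 downbeat P8
  -> R7 @ bar 1 tick 0 v(1,): C4->D3 leap 10st
  -> R4 @ bar 3 tick 0 v(0, 1): B2/C3 m2 untreated

(1, 0, R7, (1,))
(3, 0, R4, (0, 1))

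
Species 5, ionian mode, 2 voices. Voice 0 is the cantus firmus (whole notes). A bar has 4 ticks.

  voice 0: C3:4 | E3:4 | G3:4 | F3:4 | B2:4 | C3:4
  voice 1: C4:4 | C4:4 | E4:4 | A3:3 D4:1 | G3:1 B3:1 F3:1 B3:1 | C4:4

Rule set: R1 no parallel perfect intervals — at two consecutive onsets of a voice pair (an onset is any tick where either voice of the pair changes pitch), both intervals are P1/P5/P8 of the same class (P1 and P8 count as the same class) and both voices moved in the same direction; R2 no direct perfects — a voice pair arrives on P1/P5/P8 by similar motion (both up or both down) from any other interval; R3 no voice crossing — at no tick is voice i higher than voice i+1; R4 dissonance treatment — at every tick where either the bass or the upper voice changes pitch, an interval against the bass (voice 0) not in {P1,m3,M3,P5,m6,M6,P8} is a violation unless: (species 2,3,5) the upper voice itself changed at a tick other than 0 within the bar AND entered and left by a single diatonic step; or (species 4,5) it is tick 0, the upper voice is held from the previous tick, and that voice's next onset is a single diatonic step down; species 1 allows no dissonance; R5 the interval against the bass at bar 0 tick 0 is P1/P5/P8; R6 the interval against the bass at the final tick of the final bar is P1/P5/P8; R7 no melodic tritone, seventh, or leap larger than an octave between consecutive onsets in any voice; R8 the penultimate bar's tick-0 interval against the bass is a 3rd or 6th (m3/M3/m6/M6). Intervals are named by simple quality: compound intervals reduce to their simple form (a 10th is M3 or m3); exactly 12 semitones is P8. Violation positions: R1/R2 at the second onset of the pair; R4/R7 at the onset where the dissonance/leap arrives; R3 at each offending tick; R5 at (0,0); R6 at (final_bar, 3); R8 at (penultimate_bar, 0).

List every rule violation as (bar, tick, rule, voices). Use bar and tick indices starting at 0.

(4, 0, R7, (0,))
(4, 2, R4, (0, 1))
(4, 2, R7, (1,))
(4, 3, R7, (1,))
(5, 0, R1, (0, 1))

bar 0: v0=C3 v1=C4 downbeat P8
bar 1: v0=E3 v1=C4 downbeat m6
bar 2: v0=G3 v1=E4 downbeat M6
bar 3: v0=F3 v1=A3 downbeat M3
bar 4: v0=B2 v1=G3 downbeat m6
bar 5: v0=C3 v1=C4 downbeat P8
  -> R7 @ bar 4 tick 0 v(0,): F3->B2 leap 6st
  -> R4 @ bar 4 tick 2 v(0, 1): B2/F3 TT untreated
  -> R7 @ bar 4 tick 2 v(1,): B3->F3 leap 6st
  -> R7 @ bar 4 tick 3 v(1,): F3->B3 leap 6st
  -> R1 @ bar 5 tick 0 v(0, 1): B2/B3 P8 -> C3/C4 P8 similar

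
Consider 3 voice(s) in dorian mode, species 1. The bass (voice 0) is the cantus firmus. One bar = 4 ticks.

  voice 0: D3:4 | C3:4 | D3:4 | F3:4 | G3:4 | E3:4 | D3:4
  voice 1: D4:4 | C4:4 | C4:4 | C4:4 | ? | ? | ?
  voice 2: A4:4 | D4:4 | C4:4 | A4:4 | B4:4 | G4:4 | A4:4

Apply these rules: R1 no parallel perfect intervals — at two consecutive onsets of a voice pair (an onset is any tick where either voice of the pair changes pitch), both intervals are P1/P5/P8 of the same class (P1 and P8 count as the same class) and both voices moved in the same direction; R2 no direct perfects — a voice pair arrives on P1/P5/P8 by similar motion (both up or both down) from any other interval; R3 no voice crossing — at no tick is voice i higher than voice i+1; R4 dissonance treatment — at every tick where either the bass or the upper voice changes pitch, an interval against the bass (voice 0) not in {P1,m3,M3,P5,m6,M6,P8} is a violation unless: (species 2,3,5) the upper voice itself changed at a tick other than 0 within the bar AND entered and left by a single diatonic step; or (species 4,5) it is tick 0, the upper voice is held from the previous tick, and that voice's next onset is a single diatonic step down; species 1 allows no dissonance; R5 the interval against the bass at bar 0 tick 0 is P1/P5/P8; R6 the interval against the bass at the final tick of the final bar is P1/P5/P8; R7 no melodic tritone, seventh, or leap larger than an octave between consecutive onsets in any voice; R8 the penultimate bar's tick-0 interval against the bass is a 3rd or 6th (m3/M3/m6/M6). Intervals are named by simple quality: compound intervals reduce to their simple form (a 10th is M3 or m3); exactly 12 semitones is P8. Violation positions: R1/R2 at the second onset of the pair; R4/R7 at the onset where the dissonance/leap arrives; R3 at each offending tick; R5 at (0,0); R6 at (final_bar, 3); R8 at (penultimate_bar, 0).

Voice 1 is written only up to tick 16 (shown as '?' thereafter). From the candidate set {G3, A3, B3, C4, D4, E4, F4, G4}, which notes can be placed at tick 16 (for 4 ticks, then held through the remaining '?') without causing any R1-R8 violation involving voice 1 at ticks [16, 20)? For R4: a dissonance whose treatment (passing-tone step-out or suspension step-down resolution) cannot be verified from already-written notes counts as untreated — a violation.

G3: legal
A3: violates R4
B3: legal
C4: violates R4
D4: violates R1
E4: violates R2
F4: violates R4
G4: violates R2

{B3, G3}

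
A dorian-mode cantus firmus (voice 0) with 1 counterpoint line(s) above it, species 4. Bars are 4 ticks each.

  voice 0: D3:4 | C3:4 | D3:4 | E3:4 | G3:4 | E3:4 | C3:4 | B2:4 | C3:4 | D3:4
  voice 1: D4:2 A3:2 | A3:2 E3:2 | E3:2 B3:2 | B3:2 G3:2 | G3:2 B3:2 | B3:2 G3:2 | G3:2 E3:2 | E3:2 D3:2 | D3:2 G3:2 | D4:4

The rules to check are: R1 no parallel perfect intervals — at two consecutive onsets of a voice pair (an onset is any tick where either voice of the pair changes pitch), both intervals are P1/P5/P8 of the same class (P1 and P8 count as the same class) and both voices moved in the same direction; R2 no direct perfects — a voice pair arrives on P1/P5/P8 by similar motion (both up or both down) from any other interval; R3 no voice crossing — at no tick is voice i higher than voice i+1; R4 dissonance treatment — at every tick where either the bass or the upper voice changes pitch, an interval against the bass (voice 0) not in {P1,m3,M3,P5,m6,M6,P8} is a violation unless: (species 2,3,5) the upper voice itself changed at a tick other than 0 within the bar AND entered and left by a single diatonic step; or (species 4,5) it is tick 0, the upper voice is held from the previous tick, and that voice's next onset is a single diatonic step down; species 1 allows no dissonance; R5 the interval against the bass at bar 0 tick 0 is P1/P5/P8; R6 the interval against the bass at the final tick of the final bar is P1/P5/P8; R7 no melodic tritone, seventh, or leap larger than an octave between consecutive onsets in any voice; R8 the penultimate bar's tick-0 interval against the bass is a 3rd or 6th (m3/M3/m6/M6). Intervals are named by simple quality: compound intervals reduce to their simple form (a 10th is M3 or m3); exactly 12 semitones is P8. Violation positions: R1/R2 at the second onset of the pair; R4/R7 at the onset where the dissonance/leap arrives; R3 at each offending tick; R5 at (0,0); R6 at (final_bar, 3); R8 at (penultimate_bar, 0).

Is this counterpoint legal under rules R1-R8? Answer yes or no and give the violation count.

No (4 violations)

bar 0: v0=D3 v1=D4 (P8)
bar 1: v0=C3 v1=A3 (M6)
bar 2: v0=D3 v1=E3 (M2)
bar 3: v0=E3 v1=B3 (P5)
bar 4: v0=G3 v1=G3 (P1)
bar 5: v0=E3 v1=B3 (P5)
bar 6: v0=C3 v1=G3 (P5)
bar 7: v0=B2 v1=E3 (P4)
bar 8: v0=C3 v1=D3 (M2)
bar 9: v0=D3 v1=D4 (P8)
  R4 @ bar2.0: D3/E3 M2 untreated
  R4 @ bar8.0: C3/D3 M2 untreated
  R8 @ bar8.0: penult M2 not 3rd/6th
  R2 @ bar9.0: C3/G3 P5 -> D3/D4 P8 similar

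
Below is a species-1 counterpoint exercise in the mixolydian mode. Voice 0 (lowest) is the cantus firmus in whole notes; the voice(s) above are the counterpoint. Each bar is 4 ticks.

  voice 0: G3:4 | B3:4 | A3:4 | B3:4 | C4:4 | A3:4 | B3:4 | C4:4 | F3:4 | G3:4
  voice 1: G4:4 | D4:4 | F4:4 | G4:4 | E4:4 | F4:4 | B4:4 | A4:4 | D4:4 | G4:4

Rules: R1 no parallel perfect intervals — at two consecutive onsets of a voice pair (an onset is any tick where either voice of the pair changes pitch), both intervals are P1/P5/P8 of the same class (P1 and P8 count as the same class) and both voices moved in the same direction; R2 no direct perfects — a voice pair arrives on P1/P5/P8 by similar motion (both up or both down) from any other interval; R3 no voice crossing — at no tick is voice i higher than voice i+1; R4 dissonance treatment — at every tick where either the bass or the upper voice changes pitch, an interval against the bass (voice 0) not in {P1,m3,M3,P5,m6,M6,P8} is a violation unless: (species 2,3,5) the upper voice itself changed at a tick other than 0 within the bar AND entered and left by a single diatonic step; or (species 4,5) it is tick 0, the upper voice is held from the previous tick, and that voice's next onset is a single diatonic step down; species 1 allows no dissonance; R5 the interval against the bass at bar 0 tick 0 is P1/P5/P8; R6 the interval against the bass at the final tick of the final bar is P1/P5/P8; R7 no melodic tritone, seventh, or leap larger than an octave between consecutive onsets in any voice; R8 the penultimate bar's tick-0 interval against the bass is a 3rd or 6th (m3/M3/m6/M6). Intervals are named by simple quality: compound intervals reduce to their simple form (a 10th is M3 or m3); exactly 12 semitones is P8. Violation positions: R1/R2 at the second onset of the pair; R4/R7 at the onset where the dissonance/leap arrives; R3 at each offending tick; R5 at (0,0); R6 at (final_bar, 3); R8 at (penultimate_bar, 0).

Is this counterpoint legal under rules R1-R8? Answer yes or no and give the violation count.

No (3 violations)

bar 0: v0=G3 v1=G4 (P8)
bar 1: v0=B3 v1=D4 (m3)
bar 2: v0=A3 v1=F4 (m6)
bar 3: v0=B3 v1=G4 (m6)
bar 4: v0=C4 v1=E4 (M3)
bar 5: v0=A3 v1=F4 (m6)
bar 6: v0=B3 v1=B4 (P8)
bar 7: v0=C4 v1=A4 (M6)
bar 8: v0=F3 v1=D4 (M6)
bar 9: v0=G3 v1=G4 (P8)
  R2 @ bar6.0: A3/F4 m6 -> B3/B4 P8 similar
  R7 @ bar6.0: F4->B4 leap 6st
  R2 @ bar9.0: F3/D4 M6 -> G3/G4 P8 similar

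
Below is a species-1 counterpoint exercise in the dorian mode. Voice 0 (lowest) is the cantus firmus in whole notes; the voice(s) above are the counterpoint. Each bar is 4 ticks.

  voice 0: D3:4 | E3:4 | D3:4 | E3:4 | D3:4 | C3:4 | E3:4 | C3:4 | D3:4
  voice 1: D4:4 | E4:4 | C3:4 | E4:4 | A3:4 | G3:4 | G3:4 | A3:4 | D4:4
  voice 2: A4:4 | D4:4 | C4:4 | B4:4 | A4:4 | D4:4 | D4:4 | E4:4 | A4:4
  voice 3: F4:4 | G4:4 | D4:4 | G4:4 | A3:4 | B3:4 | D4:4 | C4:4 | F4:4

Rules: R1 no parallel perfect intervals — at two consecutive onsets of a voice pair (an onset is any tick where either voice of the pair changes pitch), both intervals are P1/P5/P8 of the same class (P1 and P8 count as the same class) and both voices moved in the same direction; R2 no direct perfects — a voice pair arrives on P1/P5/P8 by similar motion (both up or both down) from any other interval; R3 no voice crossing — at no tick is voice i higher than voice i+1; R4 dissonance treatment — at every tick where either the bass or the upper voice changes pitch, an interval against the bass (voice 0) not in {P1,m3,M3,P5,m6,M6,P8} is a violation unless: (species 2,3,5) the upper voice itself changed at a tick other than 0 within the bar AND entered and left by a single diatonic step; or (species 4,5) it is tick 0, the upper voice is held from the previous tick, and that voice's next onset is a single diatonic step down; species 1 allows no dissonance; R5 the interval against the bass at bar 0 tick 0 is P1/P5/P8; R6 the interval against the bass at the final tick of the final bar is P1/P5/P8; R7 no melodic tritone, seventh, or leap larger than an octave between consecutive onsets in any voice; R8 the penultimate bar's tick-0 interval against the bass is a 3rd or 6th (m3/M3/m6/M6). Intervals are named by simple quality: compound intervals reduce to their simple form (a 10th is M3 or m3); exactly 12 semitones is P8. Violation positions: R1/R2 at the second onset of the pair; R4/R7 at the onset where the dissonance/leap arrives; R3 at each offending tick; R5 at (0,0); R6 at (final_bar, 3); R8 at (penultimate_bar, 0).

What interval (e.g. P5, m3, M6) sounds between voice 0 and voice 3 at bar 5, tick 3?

M7

voice 0=C3 voice 3=B3 -> M7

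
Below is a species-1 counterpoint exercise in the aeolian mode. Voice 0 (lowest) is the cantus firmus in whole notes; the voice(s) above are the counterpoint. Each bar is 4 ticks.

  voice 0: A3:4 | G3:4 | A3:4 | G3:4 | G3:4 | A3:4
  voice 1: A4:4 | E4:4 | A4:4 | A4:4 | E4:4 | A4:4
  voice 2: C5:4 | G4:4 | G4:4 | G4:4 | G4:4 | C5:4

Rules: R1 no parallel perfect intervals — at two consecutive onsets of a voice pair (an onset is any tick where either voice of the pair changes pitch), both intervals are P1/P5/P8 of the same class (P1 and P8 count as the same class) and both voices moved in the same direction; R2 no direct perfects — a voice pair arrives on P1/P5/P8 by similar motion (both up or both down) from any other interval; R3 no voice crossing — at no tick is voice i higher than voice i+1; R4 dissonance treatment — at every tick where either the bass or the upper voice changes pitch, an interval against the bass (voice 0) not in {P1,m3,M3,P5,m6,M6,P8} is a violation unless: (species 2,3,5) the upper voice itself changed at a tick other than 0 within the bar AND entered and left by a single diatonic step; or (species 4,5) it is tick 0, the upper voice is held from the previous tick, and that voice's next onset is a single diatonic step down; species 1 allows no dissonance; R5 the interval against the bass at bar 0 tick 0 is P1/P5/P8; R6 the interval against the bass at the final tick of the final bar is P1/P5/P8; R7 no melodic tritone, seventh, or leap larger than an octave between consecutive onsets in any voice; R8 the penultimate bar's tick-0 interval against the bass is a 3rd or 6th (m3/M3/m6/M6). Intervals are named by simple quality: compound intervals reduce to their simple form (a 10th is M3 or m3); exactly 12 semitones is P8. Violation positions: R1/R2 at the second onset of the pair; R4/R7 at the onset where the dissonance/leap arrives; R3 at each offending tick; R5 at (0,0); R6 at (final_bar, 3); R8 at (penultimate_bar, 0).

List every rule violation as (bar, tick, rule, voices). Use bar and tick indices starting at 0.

bar 0: v0=A3 v1=A4 v2=C5 downbeat m3
bar 1: v0=G3 v1=E4 v2=G4 downbeat P8
bar 2: v0=A3 v1=A4 v2=G4 downbeat m7
bar 3: v0=G3 v1=A4 v2=G4 downbeat P8
bar 4: v0=G3 v1=E4 v2=G4 downbeat P8
bar 5: v0=A3 v1=A4 v2=C5 downbeat m3
  -> R5 @ bar 0 tick 0 v(0, 2): opens on m3
  -> R2 @ bar 1 tick 0 v(0, 2): A3/C5 m3 -> G3/G4 P8 similar
  -> R2 @ bar 2 tick 0 v(0, 1): G3/E4 M6 -> A3/A4 P8 similar
  -> R3 @ bar 2 tick 0 v(1, 2): A4 above G4
  -> R4 @ bar 2 tick 0 v(0, 2): A3/G4 m7 untreated
  -> R3 @ bar 2 tick 1 v(1, 2): A4 above G4
  -> R3 @ bar 2 tick 2 v(1, 2): A4 above G4
  -> R3 @ bar 2 tick 3 v(1, 2): A4 above G4
  -> R3 @ bar 3 tick 0 v(1, 2): A4 above G4
  -> R4 @ bar 3 tick 0 v(0, 1): G3/A4 M2 untreated
  -> R3 @ bar 3 tick 1 v(1, 2): A4 above G4
  -> R3 @ bar 3 tick 2 v(1, 2): A4 above G4
  -> R3 @ bar 3 tick 3 v(1, 2): A4 above G4
  -> R8 @ bar 4 tick 0 v(0, 2): penult P8 not 3rd/6th
  -> R2 @ bar 5 tick 0 v(0, 1): G3/E4 M6 -> A3/A4 P8 similar
  -> R6 @ bar 5 tick 3 v(0, 2): closes on m3

(0, 0, R5, (0, 2))
(1, 0, R2, (0, 2))
(2, 0, R2, (0, 1))
(2, 0, R3, (1, 2))
(2, 0, R4, (0, 2))
(2, 1, R3, (1, 2))
(2, 2, R3, (1, 2))
(2, 3, R3, (1, 2))
(3, 0, R3, (1, 2))
(3, 0, R4, (0, 1))
(3, 1, R3, (1, 2))
(3, 2, R3, (1, 2))
(3, 3, R3, (1, 2))
(4, 0, R8, (0, 2))
(5, 0, R2, (0, 1))
(5, 3, R6, (0, 2))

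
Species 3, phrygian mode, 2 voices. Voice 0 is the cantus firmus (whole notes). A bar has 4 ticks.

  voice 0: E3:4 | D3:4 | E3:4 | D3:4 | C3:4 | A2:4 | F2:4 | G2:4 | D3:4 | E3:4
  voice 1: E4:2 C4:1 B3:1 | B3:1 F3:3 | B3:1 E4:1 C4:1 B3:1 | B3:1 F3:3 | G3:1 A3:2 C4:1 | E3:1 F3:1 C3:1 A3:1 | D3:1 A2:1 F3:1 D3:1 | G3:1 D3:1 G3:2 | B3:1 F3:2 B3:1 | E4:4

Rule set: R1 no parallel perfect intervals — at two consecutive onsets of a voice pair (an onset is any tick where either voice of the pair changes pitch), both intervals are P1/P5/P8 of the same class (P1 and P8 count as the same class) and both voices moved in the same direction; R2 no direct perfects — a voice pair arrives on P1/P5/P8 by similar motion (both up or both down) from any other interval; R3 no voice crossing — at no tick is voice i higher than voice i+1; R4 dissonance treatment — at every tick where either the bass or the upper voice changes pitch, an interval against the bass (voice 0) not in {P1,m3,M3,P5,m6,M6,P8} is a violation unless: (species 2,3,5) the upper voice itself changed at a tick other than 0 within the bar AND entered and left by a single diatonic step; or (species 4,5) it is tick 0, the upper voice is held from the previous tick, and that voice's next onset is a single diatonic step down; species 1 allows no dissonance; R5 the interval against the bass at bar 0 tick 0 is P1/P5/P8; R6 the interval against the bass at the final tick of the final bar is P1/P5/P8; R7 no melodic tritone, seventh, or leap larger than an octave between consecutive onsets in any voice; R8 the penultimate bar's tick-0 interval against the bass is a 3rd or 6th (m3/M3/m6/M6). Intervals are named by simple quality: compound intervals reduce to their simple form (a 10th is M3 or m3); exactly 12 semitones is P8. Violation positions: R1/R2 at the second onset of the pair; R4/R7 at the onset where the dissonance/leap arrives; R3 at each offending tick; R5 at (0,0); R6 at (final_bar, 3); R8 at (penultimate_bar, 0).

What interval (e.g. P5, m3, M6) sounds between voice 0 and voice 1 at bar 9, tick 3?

voice 0=E3 voice 1=E4 -> P8

P8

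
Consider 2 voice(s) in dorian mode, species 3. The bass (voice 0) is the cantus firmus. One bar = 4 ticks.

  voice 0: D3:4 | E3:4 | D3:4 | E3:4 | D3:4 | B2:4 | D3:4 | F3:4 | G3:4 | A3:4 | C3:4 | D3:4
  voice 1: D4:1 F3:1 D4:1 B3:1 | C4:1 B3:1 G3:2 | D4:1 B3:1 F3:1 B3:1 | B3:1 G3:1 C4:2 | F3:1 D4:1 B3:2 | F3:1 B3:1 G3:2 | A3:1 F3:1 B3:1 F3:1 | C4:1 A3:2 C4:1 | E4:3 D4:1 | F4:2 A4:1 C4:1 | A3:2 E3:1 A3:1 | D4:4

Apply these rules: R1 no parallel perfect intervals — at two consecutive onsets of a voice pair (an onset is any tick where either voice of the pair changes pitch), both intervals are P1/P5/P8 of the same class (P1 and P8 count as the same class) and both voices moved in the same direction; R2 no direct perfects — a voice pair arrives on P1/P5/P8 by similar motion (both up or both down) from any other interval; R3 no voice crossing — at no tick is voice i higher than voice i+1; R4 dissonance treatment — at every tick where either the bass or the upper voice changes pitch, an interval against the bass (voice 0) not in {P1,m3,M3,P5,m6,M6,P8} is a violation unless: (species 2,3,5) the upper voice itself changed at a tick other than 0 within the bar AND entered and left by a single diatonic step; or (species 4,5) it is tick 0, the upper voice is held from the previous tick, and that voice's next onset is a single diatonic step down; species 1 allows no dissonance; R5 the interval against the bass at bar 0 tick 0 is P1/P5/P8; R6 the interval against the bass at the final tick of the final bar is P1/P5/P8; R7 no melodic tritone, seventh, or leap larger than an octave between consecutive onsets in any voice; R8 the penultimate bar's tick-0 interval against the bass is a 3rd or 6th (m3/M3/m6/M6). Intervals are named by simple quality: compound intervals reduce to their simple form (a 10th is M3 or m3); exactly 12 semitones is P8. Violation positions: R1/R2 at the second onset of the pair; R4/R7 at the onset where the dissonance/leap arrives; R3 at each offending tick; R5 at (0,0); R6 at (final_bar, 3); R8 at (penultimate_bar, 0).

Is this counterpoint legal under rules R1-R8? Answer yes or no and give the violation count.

No (10 violations)

bar 0: v0=D3 v1=D4 (P8)
bar 1: v0=E3 v1=C4 (m6)
bar 2: v0=D3 v1=D4 (P8)
bar 3: v0=E3 v1=B3 (P5)
bar 4: v0=D3 v1=F3 (m3)
bar 5: v0=B2 v1=F3 (TT)
bar 6: v0=D3 v1=A3 (P5)
bar 7: v0=F3 v1=C4 (P5)
bar 8: v0=G3 v1=E4 (M6)
bar 9: v0=A3 v1=F4 (m6)
bar 10: v0=C3 v1=A3 (M6)
bar 11: v0=D3 v1=D4 (P8)
  R7 @ bar2.2: B3->F3 leap 6st
  R7 @ bar2.3: F3->B3 leap 6st
  R4 @ bar5.0: B2/F3 TT untreated
  R7 @ bar5.0: B3->F3 leap 6st
  R7 @ bar5.1: F3->B3 leap 6st
  R2 @ bar6.0: B2/G3 m6 -> D3/A3 P5 similar
  R7 @ bar6.2: F3->B3 leap 6st
  R7 @ bar6.3: B3->F3 leap 6st
  R2 @ bar7.0: D3/F3 m3 -> F3/C4 P5 similar
  R2 @ bar11.0: C3/A3 M6 -> D3/D4 P8 similar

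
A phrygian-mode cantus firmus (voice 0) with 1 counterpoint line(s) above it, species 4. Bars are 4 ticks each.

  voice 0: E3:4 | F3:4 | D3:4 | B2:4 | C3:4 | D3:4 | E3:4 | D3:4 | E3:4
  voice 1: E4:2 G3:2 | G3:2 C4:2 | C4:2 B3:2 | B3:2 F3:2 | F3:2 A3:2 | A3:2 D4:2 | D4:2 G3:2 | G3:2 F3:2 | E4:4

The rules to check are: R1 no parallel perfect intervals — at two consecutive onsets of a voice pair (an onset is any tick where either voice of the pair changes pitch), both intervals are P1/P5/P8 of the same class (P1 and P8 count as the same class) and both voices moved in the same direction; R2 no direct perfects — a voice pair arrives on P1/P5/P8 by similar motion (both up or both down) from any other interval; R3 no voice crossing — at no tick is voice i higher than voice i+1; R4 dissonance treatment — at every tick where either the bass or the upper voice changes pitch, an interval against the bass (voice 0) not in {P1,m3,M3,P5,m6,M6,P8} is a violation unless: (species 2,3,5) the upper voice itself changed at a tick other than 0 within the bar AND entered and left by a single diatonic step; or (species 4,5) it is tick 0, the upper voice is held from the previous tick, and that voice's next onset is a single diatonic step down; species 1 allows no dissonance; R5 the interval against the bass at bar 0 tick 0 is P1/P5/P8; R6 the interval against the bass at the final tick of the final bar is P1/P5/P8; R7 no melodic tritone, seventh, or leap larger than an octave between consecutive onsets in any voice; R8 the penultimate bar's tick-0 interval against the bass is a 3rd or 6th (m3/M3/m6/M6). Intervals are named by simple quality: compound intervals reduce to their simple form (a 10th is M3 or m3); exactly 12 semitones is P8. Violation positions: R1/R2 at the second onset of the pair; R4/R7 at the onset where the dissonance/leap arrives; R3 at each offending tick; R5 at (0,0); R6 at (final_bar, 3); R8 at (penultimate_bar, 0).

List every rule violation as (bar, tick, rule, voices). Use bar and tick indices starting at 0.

(1, 0, R4, (0, 1))
(3, 2, R4, (0, 1))
(3, 2, R7, (1,))
(4, 0, R4, (0, 1))
(6, 0, R4, (0, 1))
(7, 0, R8, (0, 1))
(8, 0, R2, (0, 1))
(8, 0, R7, (1,))

bar 0: v0=E3 v1=E4 downbeat P8
bar 1: v0=F3 v1=G3 downbeat M2
bar 2: v0=D3 v1=C4 downbeat m7
bar 3: v0=B2 v1=B3 downbeat P8
bar 4: v0=C3 v1=F3 downbeat P4
bar 5: v0=D3 v1=A3 downbeat P5
bar 6: v0=E3 v1=D4 downbeat m7
bar 7: v0=D3 v1=G3 downbeat P4
bar 8: v0=E3 v1=E4 downbeat P8
  -> R4 @ bar 1 tick 0 v(0, 1): F3/G3 M2 untreated
  -> R4 @ bar 3 tick 2 v(0, 1): B2/F3 TT untreated
  -> R7 @ bar 3 tick 2 v(1,): B3->F3 leap 6st
  -> R4 @ bar 4 tick 0 v(0, 1): C3/F3 P4 untreated
  -> R4 @ bar 6 tick 0 v(0, 1): E3/D4 m7 untreated
  -> R8 @ bar 7 tick 0 v(0, 1): penult P4 not 3rd/6th
  -> R2 @ bar 8 tick 0 v(0, 1): D3/F3 m3 -> E3/E4 P8 similar
  -> R7 @ bar 8 tick 0 v(1,): F3->E4 leap 11st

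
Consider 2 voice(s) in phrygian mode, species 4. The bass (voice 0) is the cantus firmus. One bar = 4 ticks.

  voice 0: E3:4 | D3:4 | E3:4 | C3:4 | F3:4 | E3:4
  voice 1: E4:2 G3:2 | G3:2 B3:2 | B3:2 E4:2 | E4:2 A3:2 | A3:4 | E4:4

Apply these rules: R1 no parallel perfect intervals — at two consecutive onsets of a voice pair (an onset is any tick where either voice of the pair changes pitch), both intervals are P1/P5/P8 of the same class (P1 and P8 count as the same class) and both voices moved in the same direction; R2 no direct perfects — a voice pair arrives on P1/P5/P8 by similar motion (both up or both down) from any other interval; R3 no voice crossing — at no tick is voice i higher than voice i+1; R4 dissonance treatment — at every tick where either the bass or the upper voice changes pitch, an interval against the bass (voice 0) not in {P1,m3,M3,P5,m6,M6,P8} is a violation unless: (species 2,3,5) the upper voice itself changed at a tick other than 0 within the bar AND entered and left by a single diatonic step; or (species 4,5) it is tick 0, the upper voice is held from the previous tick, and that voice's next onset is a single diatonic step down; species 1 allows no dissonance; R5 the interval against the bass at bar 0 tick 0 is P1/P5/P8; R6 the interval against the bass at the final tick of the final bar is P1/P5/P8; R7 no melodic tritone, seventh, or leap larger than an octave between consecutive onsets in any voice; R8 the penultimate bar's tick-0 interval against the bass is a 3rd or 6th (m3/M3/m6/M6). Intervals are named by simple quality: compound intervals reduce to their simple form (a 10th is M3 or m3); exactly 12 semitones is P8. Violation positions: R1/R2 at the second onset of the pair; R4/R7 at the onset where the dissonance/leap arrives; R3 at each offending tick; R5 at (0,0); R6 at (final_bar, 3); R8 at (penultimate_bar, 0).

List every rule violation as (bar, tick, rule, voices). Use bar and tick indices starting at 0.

bar 0: v0=E3 v1=E4 downbeat P8
bar 1: v0=D3 v1=G3 downbeat P4
bar 2: v0=E3 v1=B3 downbeat P5
bar 3: v0=C3 v1=E4 downbeat M3
bar 4: v0=F3 v1=A3 downbeat M3
bar 5: v0=E3 v1=E4 downbeat P8
  -> R4 @ bar 1 tick 0 v(0, 1): D3/G3 P4 untreated

(1, 0, R4, (0, 1))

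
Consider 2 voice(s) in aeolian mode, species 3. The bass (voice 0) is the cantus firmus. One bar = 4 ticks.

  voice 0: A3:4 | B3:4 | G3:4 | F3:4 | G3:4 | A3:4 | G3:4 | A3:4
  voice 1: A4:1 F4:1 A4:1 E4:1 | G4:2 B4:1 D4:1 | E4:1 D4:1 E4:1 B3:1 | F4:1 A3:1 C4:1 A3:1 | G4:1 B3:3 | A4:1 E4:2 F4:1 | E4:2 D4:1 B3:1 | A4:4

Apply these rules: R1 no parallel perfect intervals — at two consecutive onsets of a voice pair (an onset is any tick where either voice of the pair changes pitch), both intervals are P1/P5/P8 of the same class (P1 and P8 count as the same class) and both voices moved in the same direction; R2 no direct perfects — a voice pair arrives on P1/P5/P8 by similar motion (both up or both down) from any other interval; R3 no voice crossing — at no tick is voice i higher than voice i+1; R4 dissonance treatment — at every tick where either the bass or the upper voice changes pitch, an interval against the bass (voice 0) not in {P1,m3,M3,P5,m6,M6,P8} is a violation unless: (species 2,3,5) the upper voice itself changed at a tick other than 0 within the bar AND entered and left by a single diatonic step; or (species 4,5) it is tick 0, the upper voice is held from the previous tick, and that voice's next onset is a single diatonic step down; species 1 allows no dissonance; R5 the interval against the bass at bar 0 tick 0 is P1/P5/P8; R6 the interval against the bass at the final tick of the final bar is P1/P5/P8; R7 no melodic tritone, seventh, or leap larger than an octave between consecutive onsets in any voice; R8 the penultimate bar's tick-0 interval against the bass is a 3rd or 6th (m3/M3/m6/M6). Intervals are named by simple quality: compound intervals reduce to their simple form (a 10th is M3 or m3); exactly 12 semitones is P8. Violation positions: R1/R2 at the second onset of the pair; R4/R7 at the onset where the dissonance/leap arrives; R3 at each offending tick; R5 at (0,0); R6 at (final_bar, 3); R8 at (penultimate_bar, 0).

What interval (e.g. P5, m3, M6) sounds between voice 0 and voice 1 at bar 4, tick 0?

P8

voice 0=G3 voice 1=G4 -> P8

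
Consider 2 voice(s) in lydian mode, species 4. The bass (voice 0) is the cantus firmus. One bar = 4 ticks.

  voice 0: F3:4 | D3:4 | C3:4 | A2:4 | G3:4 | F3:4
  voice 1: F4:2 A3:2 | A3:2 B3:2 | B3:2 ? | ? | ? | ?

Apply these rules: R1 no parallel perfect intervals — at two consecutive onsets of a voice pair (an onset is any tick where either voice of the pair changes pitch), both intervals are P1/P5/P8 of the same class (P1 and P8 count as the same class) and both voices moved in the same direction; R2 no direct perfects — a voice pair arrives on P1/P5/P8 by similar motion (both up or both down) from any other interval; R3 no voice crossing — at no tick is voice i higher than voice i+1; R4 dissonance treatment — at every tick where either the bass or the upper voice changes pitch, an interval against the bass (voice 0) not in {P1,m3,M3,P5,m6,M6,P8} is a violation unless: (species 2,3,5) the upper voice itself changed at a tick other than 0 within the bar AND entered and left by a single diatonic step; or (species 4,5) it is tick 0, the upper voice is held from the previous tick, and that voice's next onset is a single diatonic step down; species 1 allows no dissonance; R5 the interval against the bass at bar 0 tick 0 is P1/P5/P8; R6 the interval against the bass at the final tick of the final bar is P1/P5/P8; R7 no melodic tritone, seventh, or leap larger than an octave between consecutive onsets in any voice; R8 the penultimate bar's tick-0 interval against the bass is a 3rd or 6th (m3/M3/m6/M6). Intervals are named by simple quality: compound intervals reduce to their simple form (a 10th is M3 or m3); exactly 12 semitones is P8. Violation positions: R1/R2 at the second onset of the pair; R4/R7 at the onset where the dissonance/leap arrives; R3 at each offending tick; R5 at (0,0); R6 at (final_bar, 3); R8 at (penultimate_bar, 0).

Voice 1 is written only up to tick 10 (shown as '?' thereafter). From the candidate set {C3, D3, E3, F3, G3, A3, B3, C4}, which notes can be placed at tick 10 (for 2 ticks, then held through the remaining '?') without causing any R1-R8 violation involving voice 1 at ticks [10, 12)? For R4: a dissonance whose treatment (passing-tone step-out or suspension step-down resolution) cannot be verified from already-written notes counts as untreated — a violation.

{A3, B3, C4, E3, G3}

C3: violates R7
D3: violates R4
E3: legal
F3: violates R4,R7
G3: legal
A3: legal
B3: legal
C4: legal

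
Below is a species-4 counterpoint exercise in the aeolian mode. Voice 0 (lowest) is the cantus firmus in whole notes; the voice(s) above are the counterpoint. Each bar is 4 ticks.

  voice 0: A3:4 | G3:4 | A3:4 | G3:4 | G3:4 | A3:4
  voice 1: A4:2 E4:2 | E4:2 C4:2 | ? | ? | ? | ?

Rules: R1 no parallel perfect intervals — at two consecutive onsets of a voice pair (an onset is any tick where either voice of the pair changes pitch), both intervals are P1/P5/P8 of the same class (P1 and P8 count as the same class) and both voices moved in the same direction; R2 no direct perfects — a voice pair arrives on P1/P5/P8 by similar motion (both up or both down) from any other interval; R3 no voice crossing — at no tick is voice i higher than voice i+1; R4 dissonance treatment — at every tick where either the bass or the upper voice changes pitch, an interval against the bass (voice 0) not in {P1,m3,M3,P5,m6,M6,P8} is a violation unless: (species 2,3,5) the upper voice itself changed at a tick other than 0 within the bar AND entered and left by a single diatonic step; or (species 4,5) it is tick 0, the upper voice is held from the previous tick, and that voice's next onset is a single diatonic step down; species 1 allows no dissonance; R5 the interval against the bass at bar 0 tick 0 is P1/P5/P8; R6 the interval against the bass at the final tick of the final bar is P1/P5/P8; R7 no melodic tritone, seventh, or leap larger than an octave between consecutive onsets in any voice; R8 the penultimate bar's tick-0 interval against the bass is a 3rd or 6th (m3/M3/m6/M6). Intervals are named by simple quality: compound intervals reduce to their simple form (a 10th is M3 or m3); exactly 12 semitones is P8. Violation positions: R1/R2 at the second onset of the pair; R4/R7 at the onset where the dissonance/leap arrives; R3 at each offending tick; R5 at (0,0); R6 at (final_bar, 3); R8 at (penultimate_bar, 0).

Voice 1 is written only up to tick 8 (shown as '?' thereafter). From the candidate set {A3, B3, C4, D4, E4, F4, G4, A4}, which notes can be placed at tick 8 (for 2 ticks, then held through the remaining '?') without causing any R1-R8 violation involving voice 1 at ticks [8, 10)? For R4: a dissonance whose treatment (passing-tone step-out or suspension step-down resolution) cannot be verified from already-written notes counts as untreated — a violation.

A3: legal
B3: violates R4
C4: legal
D4: violates R4
E4: violates R2
F4: legal
G4: violates R4
A4: violates R2

{A3, C4, F4}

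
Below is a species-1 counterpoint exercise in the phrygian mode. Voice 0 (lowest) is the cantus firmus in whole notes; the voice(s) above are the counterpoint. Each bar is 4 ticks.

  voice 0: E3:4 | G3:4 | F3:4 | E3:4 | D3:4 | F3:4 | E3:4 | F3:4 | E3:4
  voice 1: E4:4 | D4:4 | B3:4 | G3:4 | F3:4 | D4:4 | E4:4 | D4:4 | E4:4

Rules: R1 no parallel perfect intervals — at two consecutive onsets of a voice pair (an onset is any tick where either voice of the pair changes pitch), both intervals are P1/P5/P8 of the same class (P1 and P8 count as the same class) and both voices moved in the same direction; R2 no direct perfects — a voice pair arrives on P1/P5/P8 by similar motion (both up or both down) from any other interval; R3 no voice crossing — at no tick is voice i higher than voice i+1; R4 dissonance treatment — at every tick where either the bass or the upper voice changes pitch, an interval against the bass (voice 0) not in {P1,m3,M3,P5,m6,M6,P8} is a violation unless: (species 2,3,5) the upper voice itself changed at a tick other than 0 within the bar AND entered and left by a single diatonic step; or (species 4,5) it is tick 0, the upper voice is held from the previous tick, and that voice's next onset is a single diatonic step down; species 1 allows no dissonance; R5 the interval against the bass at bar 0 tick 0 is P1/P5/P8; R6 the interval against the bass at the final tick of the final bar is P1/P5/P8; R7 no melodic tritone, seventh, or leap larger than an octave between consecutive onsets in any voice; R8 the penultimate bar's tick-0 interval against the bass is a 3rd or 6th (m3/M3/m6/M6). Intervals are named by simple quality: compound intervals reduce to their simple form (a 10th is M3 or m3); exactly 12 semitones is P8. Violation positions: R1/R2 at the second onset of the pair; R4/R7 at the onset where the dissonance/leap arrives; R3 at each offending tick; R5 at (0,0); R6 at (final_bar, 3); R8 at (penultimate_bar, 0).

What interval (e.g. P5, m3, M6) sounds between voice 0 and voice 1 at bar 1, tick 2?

P5

voice 0=G3 voice 1=D4 -> P5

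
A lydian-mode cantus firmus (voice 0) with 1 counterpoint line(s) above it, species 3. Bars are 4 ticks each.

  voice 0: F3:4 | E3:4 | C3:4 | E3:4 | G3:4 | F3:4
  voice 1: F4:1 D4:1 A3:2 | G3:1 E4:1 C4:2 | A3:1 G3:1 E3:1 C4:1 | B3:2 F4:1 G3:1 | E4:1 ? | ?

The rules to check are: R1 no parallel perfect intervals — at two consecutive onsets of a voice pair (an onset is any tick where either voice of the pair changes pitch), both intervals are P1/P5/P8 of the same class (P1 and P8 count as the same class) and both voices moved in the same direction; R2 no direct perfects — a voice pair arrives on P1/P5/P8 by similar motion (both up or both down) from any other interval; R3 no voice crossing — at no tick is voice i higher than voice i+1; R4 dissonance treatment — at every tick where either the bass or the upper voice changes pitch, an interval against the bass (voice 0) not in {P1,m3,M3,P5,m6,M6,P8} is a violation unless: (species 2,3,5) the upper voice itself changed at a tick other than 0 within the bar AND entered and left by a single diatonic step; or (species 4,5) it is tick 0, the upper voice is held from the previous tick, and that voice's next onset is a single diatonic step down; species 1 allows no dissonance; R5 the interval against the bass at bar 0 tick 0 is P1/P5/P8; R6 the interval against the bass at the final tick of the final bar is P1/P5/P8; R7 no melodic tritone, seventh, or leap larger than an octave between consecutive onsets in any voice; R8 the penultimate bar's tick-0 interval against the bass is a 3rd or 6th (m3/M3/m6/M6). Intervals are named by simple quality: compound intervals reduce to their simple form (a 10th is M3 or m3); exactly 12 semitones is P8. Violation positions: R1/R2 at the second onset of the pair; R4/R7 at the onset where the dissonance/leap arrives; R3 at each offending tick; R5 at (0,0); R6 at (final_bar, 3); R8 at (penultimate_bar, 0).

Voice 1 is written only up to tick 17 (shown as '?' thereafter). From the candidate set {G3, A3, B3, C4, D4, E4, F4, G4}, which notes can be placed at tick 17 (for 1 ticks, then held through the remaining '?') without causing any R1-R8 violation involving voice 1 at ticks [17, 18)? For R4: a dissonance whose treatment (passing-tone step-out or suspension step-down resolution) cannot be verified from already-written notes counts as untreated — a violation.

{B3, D4, E4, G3, G4}

G3: legal
A3: violates R4
B3: legal
C4: violates R4
D4: legal
E4: legal
F4: violates R4
G4: legal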